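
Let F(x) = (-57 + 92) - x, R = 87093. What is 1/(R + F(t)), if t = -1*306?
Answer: 1/87434 ≈ 1.1437e-5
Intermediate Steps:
t = -306
F(x) = 35 - x
1/(R + F(t)) = 1/(87093 + (35 - 1*(-306))) = 1/(87093 + (35 + 306)) = 1/(87093 + 341) = 1/87434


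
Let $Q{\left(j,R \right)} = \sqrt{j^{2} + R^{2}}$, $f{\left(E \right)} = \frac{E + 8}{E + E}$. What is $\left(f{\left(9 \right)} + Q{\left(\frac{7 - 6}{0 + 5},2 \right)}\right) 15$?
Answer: $\frac{85}{6} + 3 \sqrt{101} \approx 44.316$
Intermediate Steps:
$f{\left(E \right)} = \frac{8 + E}{2 E}$
$Q{\left(j,R \right)} = \sqrt{R^{2} + j^{2}}$
$\left(f{\left(9 \right)} + Q{\left(\frac{7 - 6}{0 + 5},2 \right)}\right) 15 = \left(\frac{8 + 9}{2 \cdot 9} + \sqrt{2^{2} + \left(\frac{7 - 6}{0 + 5}\right)^{2}}\right) 15 = \left(\frac{1}{2} \cdot \frac{1}{9} \cdot 17 + \sqrt{4 + \left(1 \cdot \frac{1}{5}\right)^{2}}\right) 15 = \left(\frac{17}{18} + \sqrt{4 + \left(1 \cdot \frac{1}{5}\right)^{2}}\right) 15 = \left(\frac{17}{18} + \sqrt{4 + \left(\frac{1}{5}\right)^{2}}\right) 15 = \left(\frac{17}{18} + \sqrt{4 + \frac{1}{25}}\right) 15 = \left(\frac{17}{18} + \sqrt{\frac{101}{25}}\right) 15 = \left(\frac{17}{18} + \frac{\sqrt{101}}{5}\right) 15 = \frac{85}{6} + 3 \sqrt{101}$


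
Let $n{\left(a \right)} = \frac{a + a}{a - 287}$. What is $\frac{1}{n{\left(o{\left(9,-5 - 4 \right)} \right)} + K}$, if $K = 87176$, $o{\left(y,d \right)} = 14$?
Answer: $\frac{39}{3399860} \approx 1.1471 \cdot 10^{-5}$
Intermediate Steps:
$n{\left(a \right)} = \frac{2 a}{-287 + a}$
$\frac{1}{n{\left(o{\left(9,-5 - 4 \right)} \right)} + K} = \frac{1}{2 \cdot 14 \frac{1}{-287 + 14} + 87176} = \frac{1}{2 \cdot 14 \frac{1}{-273} + 87176} = \frac{1}{2 \cdot 14 \left(- \frac{1}{273}\right) + 87176} = \frac{1}{- \frac{4}{39} + 87176} = \frac{1}{\frac{3399860}{39}} = \frac{39}{3399860}$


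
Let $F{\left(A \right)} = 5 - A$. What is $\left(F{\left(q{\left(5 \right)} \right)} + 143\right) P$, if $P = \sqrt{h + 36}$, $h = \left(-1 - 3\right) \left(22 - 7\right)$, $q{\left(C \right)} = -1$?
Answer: $298 i \sqrt{6} \approx 729.95 i$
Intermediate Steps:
$h = -60$ ($h = \left(-4\right) 15 = -60$)
$P = 2 i \sqrt{6}$ ($P = \sqrt{-60 + 36} = \sqrt{-24} = 2 i \sqrt{6} \approx 4.899 i$)
$\left(F{\left(q{\left(5 \right)} \right)} + 143\right) P = \left(\left(5 - -1\right) + 143\right) 2 i \sqrt{6} = \left(\left(5 + 1\right) + 143\right) 2 i \sqrt{6} = \left(6 + 143\right) 2 i \sqrt{6} = 149 \cdot 2 i \sqrt{6} = 298 i \sqrt{6}$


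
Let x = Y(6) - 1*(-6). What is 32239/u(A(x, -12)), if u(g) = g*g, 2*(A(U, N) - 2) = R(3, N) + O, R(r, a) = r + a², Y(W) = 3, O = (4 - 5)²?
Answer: 32239/5776 ≈ 5.5815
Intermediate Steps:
O = 1 (O = (-1)² = 1)
x = 9 (x = 3 - 1*(-6) = 3 + 6 = 9)
A(U, N) = 4 + N²/2 (A(U, N) = 2 + ((3 + N²) + 1)/2 = 2 + (4 + N²)/2 = 2 + (2 + N²/2) = 4 + N²/2)
u(g) = g²
32239/u(A(x, -12)) = 32239/((4 + (½)*(-12)²)²) = 32239/((4 + (½)*144)²) = 32239/((4 + 72)²) = 32239/(76²) = 32239/5776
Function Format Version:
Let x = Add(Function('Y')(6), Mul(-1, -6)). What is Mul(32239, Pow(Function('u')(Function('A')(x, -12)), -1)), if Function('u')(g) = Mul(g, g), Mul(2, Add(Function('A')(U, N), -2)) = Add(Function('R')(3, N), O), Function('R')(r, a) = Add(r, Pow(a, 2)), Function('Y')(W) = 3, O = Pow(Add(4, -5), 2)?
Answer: Rational(32239, 5776) ≈ 5.5815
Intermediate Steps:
O = 1 (O = Pow(-1, 2) = 1)
x = 9 (x = Add(3, Mul(-1, -6)) = Add(3, 6) = 9)
Function('A')(U, N) = Add(4, Mul(Rational(1, 2), Pow(N, 2))) (Function('A')(U, N) = Add(2, Mul(Rational(1, 2), Add(Add(3, Pow(N, 2)), 1))) = Add(2, Mul(Rational(1, 2), Add(4, Pow(N, 2)))) = Add(2, Add(2, Mul(Rational(1, 2), Pow(N, 2)))) = Add(4, Mul(Rational(1, 2), Pow(N, 2))))
Function('u')(g) = Pow(g, 2)
Mul(32239, Pow(Function('u')(Function('A')(x, -12)), -1)) = Mul(32239, Pow(Pow(Add(4, Mul(Rational(1, 2), Pow(-12, 2))), 2), -1)) = Mul(32239, Pow(Pow(Add(4, Mul(Rational(1, 2), 144)), 2), -1)) = Mul(32239, Pow(Pow(Add(4, 72), 2), -1)) = Mul(32239, Pow(Pow(76, 2), -1)) = Mul(32239, Pow(5776, -1)) = Mul(32239, Rational(1, 5776)) = Rational(32239, 5776)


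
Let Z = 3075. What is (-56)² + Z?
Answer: 6211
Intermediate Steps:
(-56)² + Z = (-56)² + 3075 = 3136 + 3075 = 6211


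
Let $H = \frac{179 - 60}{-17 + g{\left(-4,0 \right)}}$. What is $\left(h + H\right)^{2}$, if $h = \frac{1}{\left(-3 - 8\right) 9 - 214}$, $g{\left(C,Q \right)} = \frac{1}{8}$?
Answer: $\frac{88870168321}{1785485025} \approx 49.774$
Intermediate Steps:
$g{\left(C,Q \right)} = \frac{1}{8}$
$H = - \frac{952}{135}$ ($H = \frac{179 - 60}{-17 + \frac{1}{8}} = \frac{179 - 60}{- \frac{135}{8}} = 119 \left(- \frac{8}{135}\right) = - \frac{952}{135} \approx -7.0518$)
$h = - \frac{1}{313}$ ($h = \frac{1}{\left(-11\right) 9 - 214} = \frac{1}{-99 - 214} = \frac{1}{-313} = - \frac{1}{313} \approx -0.0031949$)
$\left(h + H\right)^{2} = \left(- \frac{1}{313} - \frac{952}{135}\right)^{2} = \left(- \frac{298111}{42255}\right)^{2} = \frac{88870168321}{1785485025}$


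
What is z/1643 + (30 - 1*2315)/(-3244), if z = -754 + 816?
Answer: 127593/171932 ≈ 0.74211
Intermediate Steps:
z = 62
z/1643 + (30 - 1*2315)/(-3244) = 62/1643 + (30 - 1*2315)/(-3244) = 62*(1/1643) + (30 - 2315)*(-1/3244) = 2/53 - 2285*(-1/3244) = 2/53 + 2285/3244 = 127593/171932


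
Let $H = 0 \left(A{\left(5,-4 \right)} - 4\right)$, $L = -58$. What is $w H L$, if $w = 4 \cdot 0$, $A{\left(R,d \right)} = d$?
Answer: $0$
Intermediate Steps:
$H = 0$ ($H = 0 \left(-4 - 4\right) = 0 \left(-8\right) = 0$)
$w = 0$
$w H L = 0 \cdot 0 \left(-58\right) = 0 \left(-58\right) = 0$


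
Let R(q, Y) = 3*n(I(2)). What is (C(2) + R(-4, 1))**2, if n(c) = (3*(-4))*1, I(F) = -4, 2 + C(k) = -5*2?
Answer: 2304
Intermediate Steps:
C(k) = -12 (C(k) = -2 - 5*2 = -2 - 10 = -12)
n(c) = -12 (n(c) = -12*1 = -12)
R(q, Y) = -36 (R(q, Y) = 3*(-12) = -36)
(C(2) + R(-4, 1))**2 = (-12 - 36)**2 = (-48)**2 = 2304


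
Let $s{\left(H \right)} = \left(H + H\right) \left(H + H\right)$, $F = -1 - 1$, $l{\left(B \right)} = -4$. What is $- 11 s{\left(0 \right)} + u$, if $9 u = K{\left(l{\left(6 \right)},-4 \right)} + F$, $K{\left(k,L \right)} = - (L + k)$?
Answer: $\frac{2}{3} \approx 0.66667$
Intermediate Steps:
$K{\left(k,L \right)} = - L - k$
$F = -2$ ($F = -1 - 1 = -2$)
$u = \frac{2}{3}$ ($u = \frac{\left(\left(-1\right) \left(-4\right) - -4\right) - 2}{9} = \frac{\left(4 + 4\right) - 2}{9} = \frac{8 - 2}{9} = \frac{1}{9} \cdot 6 = \frac{2}{3} \approx 0.66667$)
$s{\left(H \right)} = 4 H^{2}$ ($s{\left(H \right)} = 2 H 2 H = 4 H^{2}$)
$- 11 s{\left(0 \right)} + u = - 11 \cdot 4 \cdot 0^{2} + \frac{2}{3} = - 11 \cdot 4 \cdot 0 + \frac{2}{3} = \left(-11\right) 0 + \frac{2}{3} = 0 + \frac{2}{3} = \frac{2}{3}$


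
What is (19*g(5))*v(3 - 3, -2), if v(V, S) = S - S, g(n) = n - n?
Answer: 0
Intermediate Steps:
g(n) = 0
v(V, S) = 0
(19*g(5))*v(3 - 3, -2) = (19*0)*0 = 0*0 = 0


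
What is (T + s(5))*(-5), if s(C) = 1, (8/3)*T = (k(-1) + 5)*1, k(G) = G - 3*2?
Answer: -5/4 ≈ -1.2500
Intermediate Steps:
k(G) = -6 + G (k(G) = G - 6 = -6 + G)
T = -¾ (T = 3*(((-6 - 1) + 5)*1)/8 = 3*((-7 + 5)*1)/8 = 3*(-2*1)/8 = (3/8)*(-2) = -¾ ≈ -0.75000)
(T + s(5))*(-5) = (-¾ + 1)*(-5) = (¼)*(-5) = -5/4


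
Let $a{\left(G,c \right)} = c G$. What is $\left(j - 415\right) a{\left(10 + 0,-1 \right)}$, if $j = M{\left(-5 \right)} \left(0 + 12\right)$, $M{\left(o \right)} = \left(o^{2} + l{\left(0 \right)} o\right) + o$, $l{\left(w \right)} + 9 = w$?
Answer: $-3650$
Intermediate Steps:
$a{\left(G,c \right)} = G c$
$l{\left(w \right)} = -9 + w$
$M{\left(o \right)} = o^{2} - 8 o$ ($M{\left(o \right)} = \left(o^{2} + \left(-9 + 0\right) o\right) + o = \left(o^{2} - 9 o\right) + o = o^{2} - 8 o$)
$j = 780$ ($j = - 5 \left(-8 - 5\right) \left(0 + 12\right) = \left(-5\right) \left(-13\right) 12 = 65 \cdot 12 = 780$)
$\left(j - 415\right) a{\left(10 + 0,-1 \right)} = \left(780 - 415\right) \left(10 + 0\right) \left(-1\right) = 365 \cdot 10 \left(-1\right) = 365 \left(-10\right) = -3650$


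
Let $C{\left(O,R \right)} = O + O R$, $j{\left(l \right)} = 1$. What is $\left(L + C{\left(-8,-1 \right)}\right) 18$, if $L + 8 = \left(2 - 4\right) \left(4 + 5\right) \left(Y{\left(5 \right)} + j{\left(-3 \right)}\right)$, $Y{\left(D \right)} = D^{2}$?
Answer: $-8568$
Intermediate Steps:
$L = -476$ ($L = -8 + \left(2 - 4\right) \left(4 + 5\right) \left(5^{2} + 1\right) = -8 + \left(-2\right) 9 \left(25 + 1\right) = -8 - 468 = -476$)
$\left(L + C{\left(-8,-1 \right)}\right) 18 = \left(-476 - 8 \left(1 - 1\right)\right) 18 = \left(-476 - 0\right) 18 = \left(-476 + 0\right) 18 = \left(-476\right) 18 = -8568$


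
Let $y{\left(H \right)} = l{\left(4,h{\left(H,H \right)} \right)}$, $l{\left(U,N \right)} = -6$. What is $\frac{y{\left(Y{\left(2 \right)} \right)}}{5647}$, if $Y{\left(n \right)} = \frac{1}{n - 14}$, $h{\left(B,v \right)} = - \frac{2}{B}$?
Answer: $- \frac{6}{5647} \approx -0.0010625$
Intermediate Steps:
$Y{\left(n \right)} = \frac{1}{-14 + n}$
$y{\left(H \right)} = -6$
$\frac{y{\left(Y{\left(2 \right)} \right)}}{5647} = - \frac{6}{5647}$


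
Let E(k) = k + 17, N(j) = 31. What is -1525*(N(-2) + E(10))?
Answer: -88450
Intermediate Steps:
E(k) = 17 + k
-1525*(N(-2) + E(10)) = -1525*(31 + (17 + 10)) = -1525*(31 + 27) = -1525*58 = -88450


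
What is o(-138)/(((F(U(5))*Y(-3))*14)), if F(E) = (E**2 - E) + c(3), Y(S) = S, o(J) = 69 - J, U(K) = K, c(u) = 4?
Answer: -23/112 ≈ -0.20536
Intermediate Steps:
F(E) = 4 + E**2 - E (F(E) = (E**2 - E) + 4 = 4 + E**2 - E)
o(-138)/(((F(U(5))*Y(-3))*14)) = (69 - 1*(-138))/((((4 + 5**2 - 1*5)*(-3))*14)) = (69 + 138)/((((4 + 25 - 5)*(-3))*14)) = 207/(((24*(-3))*14)) = 207/((-72*14)) = 207/(-1008) = 207*(-1/1008) = -23/112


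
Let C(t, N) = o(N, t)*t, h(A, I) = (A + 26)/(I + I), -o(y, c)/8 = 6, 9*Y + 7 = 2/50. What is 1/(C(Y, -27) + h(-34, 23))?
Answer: 575/21244 ≈ 0.027066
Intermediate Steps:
Y = -58/75 (Y = -7/9 + (2/50)/9 = -7/9 + (2*(1/50))/9 = -7/9 + (1/9)*(1/25) = -7/9 + 1/225 = -58/75 ≈ -0.77333)
o(y, c) = -48 (o(y, c) = -8*6 = -48)
h(A, I) = (26 + A)/(2*I) (h(A, I) = (26 + A)/((2*I)) = (26 + A)*(1/(2*I)) = (26 + A)/(2*I))
C(t, N) = -48*t
1/(C(Y, -27) + h(-34, 23)) = 1/(-48*(-58/75) + (1/2)*(26 - 34)/23) = 1/(928/25 + (1/2)*(1/23)*(-8)) = 1/(928/25 - 4/23) = 1/(21244/575) = 575/21244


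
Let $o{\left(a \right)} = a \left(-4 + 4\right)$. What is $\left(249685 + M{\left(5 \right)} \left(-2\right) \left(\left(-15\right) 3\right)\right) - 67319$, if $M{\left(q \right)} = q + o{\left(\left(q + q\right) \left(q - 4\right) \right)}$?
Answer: $182816$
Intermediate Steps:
$o{\left(a \right)} = 0$ ($o{\left(a \right)} = a 0 = 0$)
$M{\left(q \right)} = q$ ($M{\left(q \right)} = q + 0 = q$)
$\left(249685 + M{\left(5 \right)} \left(-2\right) \left(\left(-15\right) 3\right)\right) - 67319 = \left(249685 + 5 \left(-2\right) \left(\left(-15\right) 3\right)\right) - 67319 = \left(249685 - -450\right) - 67319 = \left(249685 + 450\right) - 67319 = 250135 - 67319 = 182816$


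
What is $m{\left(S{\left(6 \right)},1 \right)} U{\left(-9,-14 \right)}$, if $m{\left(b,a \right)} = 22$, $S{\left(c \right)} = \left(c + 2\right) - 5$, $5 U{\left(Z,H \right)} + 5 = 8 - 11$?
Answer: $- \frac{176}{5} \approx -35.2$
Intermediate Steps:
$U{\left(Z,H \right)} = - \frac{8}{5}$ ($U{\left(Z,H \right)} = -1 + \frac{8 - 11}{5} = -1 + \frac{1}{5} \left(-3\right) = -1 - \frac{3}{5} = - \frac{8}{5}$)
$S{\left(c \right)} = -3 + c$ ($S{\left(c \right)} = \left(2 + c\right) - 5 = -3 + c$)
$m{\left(S{\left(6 \right)},1 \right)} U{\left(-9,-14 \right)} = 22 \left(- \frac{8}{5}\right) = - \frac{176}{5}$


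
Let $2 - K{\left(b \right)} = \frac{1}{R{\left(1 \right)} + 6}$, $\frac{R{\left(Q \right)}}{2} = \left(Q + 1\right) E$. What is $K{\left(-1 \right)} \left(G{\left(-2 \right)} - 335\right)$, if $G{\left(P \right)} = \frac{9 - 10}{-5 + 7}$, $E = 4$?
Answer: $- \frac{2623}{4} \approx -655.75$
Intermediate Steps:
$R{\left(Q \right)} = 8 + 8 Q$ ($R{\left(Q \right)} = 2 \left(Q + 1\right) 4 = 2 \left(1 + Q\right) 4 = 2 \left(4 + 4 Q\right) = 8 + 8 Q$)
$G{\left(P \right)} = - \frac{1}{2}$
$K{\left(b \right)} = \frac{43}{22}$ ($K{\left(b \right)} = 2 - \frac{1}{\left(8 + 8 \cdot 1\right) + 6} = 2 - \frac{1}{\left(8 + 8\right) + 6} = 2 - \frac{1}{16 + 6} = 2 - \frac{1}{22} = \frac{43}{22}$)
$K{\left(-1 \right)} \left(G{\left(-2 \right)} - 335\right) = \frac{43 \left(- \frac{1}{2} - 335\right)}{22} = \frac{43}{22} \left(- \frac{671}{2}\right) = - \frac{2623}{4}$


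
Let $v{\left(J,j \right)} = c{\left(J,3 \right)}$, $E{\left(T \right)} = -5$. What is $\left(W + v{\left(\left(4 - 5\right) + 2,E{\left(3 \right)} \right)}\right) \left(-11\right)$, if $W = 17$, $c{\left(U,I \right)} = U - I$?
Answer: $-165$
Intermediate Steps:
$v{\left(J,j \right)} = -3 + J$ ($v{\left(J,j \right)} = J - 3 = -3 + J$)
$\left(W + v{\left(\left(4 - 5\right) + 2,E{\left(3 \right)} \right)}\right) \left(-11\right) = \left(17 + \left(-3 + \left(\left(4 - 5\right) + 2\right)\right)\right) \left(-11\right) = \left(17 + \left(-3 + \left(-1 + 2\right)\right)\right) \left(-11\right) = \left(17 + \left(-3 + 1\right)\right) \left(-11\right) = \left(17 - 2\right) \left(-11\right) = 15 \left(-11\right) = -165$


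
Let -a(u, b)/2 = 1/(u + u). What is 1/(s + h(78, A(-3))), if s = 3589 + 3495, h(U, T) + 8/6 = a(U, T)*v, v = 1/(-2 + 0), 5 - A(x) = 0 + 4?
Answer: 52/368299 ≈ 0.00014119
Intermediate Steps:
A(x) = 1 (A(x) = 5 - (0 + 4) = 5 - 1*4 = 5 - 4 = 1)
a(u, b) = -1/u (a(u, b) = -2/(u + u) = -2*1/(2*u) = -1/u)
v = -½ (v = 1/(-2) = -½ ≈ -0.50000)
h(U, T) = -4/3 + 1/(2*U) (h(U, T) = -4/3 - 1/U*(-½) = -4/3 + 1/(2*U))
s = 7084
1/(s + h(78, A(-3))) = 1/(7084 + (⅙)*(3 - 8*78)/78) = 1/(7084 + (⅙)*(1/78)*(3 - 624)) = 1/(7084 + (⅙)*(1/78)*(-621)) = 1/(7084 - 69/52) = 1/(368299/52) = 52/368299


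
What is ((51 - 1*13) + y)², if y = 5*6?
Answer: 4624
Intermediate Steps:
y = 30
((51 - 1*13) + y)² = ((51 - 1*13) + 30)² = ((51 - 13) + 30)² = (38 + 30)² = 68² = 4624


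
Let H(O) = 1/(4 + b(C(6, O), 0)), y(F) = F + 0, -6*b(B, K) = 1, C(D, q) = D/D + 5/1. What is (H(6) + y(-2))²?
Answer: 1600/529 ≈ 3.0246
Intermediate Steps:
C(D, q) = 6 (C(D, q) = 1 + 5*1 = 1 + 5 = 6)
b(B, K) = -⅙ (b(B, K) = -⅙*1 = -⅙)
y(F) = F
H(O) = 6/23 (H(O) = 1/(4 - ⅙) = 1/(23/6) = 6/23)
(H(6) + y(-2))² = (6/23 - 2)² = (-40/23)² = 1600/529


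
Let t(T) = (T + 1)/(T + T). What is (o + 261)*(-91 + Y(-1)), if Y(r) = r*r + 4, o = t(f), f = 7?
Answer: -157466/7 ≈ -22495.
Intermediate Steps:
t(T) = (1 + T)/(2*T) (t(T) = (1 + T)/((2*T)) = (1 + T)*(1/(2*T)) = (1 + T)/(2*T))
o = 4/7 (o = (½)*(1 + 7)/7 = (½)*(⅐)*8 = 4/7 ≈ 0.57143)
Y(r) = 4 + r² (Y(r) = r² + 4 = 4 + r²)
(o + 261)*(-91 + Y(-1)) = (4/7 + 261)*(-91 + (4 + (-1)²)) = 1831*(-91 + (4 + 1))/7 = 1831*(-91 + 5)/7 = (1831/7)*(-86) = -157466/7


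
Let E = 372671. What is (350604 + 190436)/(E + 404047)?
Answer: 270520/388359 ≈ 0.69657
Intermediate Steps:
(350604 + 190436)/(E + 404047) = (350604 + 190436)/(372671 + 404047) = 541040/776718 = 541040*(1/776718) = 270520/388359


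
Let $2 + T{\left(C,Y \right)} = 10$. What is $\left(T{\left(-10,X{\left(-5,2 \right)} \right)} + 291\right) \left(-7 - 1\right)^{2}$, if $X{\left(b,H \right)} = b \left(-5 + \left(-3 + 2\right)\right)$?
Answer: $19136$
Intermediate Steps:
$X{\left(b,H \right)} = - 6 b$ ($X{\left(b,H \right)} = b \left(-5 - 1\right) = b \left(-6\right) = - 6 b$)
$T{\left(C,Y \right)} = 8$ ($T{\left(C,Y \right)} = -2 + 10 = 8$)
$\left(T{\left(-10,X{\left(-5,2 \right)} \right)} + 291\right) \left(-7 - 1\right)^{2} = \left(8 + 291\right) \left(-7 - 1\right)^{2} = 299 \left(-8\right)^{2} = 299 \cdot 64 = 19136$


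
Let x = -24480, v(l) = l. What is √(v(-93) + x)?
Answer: I*√24573 ≈ 156.76*I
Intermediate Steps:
√(v(-93) + x) = √(-93 - 24480) = √(-24573) = I*√24573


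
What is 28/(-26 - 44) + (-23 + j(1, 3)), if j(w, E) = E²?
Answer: -72/5 ≈ -14.400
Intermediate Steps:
28/(-26 - 44) + (-23 + j(1, 3)) = 28/(-26 - 44) + (-23 + 3²) = 28/(-70) + (-23 + 9) = 28*(-1/70) - 14 = -⅖ - 14 = -72/5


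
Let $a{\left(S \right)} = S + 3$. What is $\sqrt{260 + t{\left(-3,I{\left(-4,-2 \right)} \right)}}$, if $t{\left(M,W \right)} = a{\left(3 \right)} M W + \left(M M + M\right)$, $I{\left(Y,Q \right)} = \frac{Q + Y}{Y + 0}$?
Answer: $\sqrt{239} \approx 15.46$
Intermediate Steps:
$a{\left(S \right)} = 3 + S$
$I{\left(Y,Q \right)} = \frac{Q + Y}{Y}$
$t{\left(M,W \right)} = M + M^{2} + 6 M W$ ($t{\left(M,W \right)} = \left(3 + 3\right) M W + \left(M M + M\right) = 6 M W + \left(M^{2} + M\right) = 6 M W + \left(M + M^{2}\right) = M + M^{2} + 6 M W$)
$\sqrt{260 + t{\left(-3,I{\left(-4,-2 \right)} \right)}} = \sqrt{260 - 3 \left(1 - 3 + 6 \frac{-2 - 4}{-4}\right)} = \sqrt{260 - 3 \left(1 - 3 + 6 \left(\left(- \frac{1}{4}\right) \left(-6\right)\right)\right)} = \sqrt{260 - 3 \left(1 - 3 + 6 \cdot \frac{3}{2}\right)} = \sqrt{260 - 3 \left(1 - 3 + 9\right)} = \sqrt{260 - 21} = \sqrt{239}$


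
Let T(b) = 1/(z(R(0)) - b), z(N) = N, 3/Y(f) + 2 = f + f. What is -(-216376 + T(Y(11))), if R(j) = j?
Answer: 649148/3 ≈ 2.1638e+5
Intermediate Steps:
Y(f) = 3/(-2 + 2*f) (Y(f) = 3/(-2 + (f + f)) = 3/(-2 + 2*f))
T(b) = -1/b (T(b) = 1/(0 - b) = 1/(-b) = -1/b)
-(-216376 + T(Y(11))) = -(-216376 - 1/(3/(2*(-1 + 11)))) = -(-216376 - 1/((3/2)/10)) = -(-216376 - 1/((3/2)*(⅒))) = -(-216376 - 1/3/20) = -(-216376 - 1*20/3) = -(-216376 - 20/3) = -1*(-649148/3) = 649148/3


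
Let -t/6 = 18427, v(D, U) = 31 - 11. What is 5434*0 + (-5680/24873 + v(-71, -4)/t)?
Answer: -34916090/152778257 ≈ -0.22854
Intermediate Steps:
v(D, U) = 20
t = -110562 (t = -6*18427 = -110562)
5434*0 + (-5680/24873 + v(-71, -4)/t) = 5434*0 + (-5680/24873 + 20/(-110562)) = 0 + (-5680*1/24873 + 20*(-1/110562)) = 0 + (-5680/24873 - 10/55281) = 0 - 34916090/152778257 = -34916090/152778257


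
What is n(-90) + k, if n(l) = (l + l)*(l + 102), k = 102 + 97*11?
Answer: -991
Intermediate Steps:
k = 1169 (k = 102 + 1067 = 1169)
n(l) = 2*l*(102 + l) (n(l) = (2*l)*(102 + l) = 2*l*(102 + l))
n(-90) + k = 2*(-90)*(102 - 90) + 1169 = 2*(-90)*12 + 1169 = -2160 + 1169 = -991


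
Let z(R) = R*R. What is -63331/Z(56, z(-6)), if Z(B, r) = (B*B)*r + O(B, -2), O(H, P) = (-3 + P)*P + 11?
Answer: -63331/112917 ≈ -0.56086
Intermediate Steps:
z(R) = R**2
O(H, P) = 11 + P*(-3 + P) (O(H, P) = P*(-3 + P) + 11 = 11 + P*(-3 + P))
Z(B, r) = 21 + r*B**2 (Z(B, r) = (B*B)*r + (11 + (-2)**2 - 3*(-2)) = B**2*r + (11 + 4 + 6) = r*B**2 + 21 = 21 + r*B**2)
-63331/Z(56, z(-6)) = -63331/(21 + (-6)**2*56**2) = -63331/(21 + 36*3136) = -63331/(21 + 112896) = -63331/112917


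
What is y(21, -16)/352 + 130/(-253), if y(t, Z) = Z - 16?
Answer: -153/253 ≈ -0.60474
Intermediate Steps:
y(t, Z) = -16 + Z
y(21, -16)/352 + 130/(-253) = (-16 - 16)/352 + 130/(-253) = -32*1/352 + 130*(-1/253) = -1/11 - 130/253 = -153/253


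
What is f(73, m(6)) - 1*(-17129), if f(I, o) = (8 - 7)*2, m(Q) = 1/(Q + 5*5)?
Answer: 17131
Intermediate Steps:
m(Q) = 1/(25 + Q) (m(Q) = 1/(Q + 25) = 1/(25 + Q))
f(I, o) = 2 (f(I, o) = 1*2 = 2)
f(73, m(6)) - 1*(-17129) = 2 - 1*(-17129) = 2 + 17129 = 17131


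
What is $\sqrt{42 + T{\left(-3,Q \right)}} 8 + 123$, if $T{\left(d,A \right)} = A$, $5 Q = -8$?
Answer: $123 + \frac{8 \sqrt{1010}}{5} \approx 173.85$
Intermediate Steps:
$Q = - \frac{8}{5}$ ($Q = \frac{1}{5} \left(-8\right) = - \frac{8}{5} \approx -1.6$)
$\sqrt{42 + T{\left(-3,Q \right)}} 8 + 123 = \sqrt{42 - \frac{8}{5}} \cdot 8 + 123 = \sqrt{\frac{202}{5}} \cdot 8 + 123 = \frac{\sqrt{1010}}{5} \cdot 8 + 123 = \frac{8 \sqrt{1010}}{5} + 123 = 123 + \frac{8 \sqrt{1010}}{5}$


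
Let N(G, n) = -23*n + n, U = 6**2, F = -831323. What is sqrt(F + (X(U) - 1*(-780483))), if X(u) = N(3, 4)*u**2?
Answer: 2*I*sqrt(41222) ≈ 406.06*I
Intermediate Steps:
U = 36
N(G, n) = -22*n
X(u) = -88*u**2 (X(u) = (-22*4)*u**2 = -88*u**2)
sqrt(F + (X(U) - 1*(-780483))) = sqrt(-831323 + (-88*36**2 - 1*(-780483))) = sqrt(-831323 + (-88*1296 + 780483)) = sqrt(-831323 + (-114048 + 780483)) = sqrt(-831323 + 666435) = sqrt(-164888) = 2*I*sqrt(41222)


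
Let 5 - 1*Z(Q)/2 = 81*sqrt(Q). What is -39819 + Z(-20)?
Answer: -39809 - 324*I*sqrt(5) ≈ -39809.0 - 724.49*I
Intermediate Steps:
Z(Q) = 10 - 162*sqrt(Q)
-39819 + Z(-20) = -39819 + (10 - 324*I*sqrt(5)) = -39809 - 324*I*sqrt(5)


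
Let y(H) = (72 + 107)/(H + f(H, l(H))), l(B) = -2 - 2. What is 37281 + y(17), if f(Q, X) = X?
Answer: 484832/13 ≈ 37295.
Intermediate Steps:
l(B) = -4
y(H) = 179/(-4 + H) (y(H) = (72 + 107)/(H - 4) = 179/(-4 + H))
37281 + y(17) = 37281 + 179/(-4 + 17) = 37281 + 179/13 = 484832/13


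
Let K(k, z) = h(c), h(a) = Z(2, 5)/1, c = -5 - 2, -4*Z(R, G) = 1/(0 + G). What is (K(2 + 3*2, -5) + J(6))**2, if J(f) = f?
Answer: 14161/400 ≈ 35.402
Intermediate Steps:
Z(R, G) = -1/(4*G) (Z(R, G) = -1/(4*(0 + G)) = -1/(4*G))
c = -7
h(a) = -1/20 (h(a) = -1/4/5/1 = -1/4*1/5*1 = -1/20*1 = -1/20)
K(k, z) = -1/20
(K(2 + 3*2, -5) + J(6))**2 = (-1/20 + 6)**2 = (119/20)**2 = 14161/400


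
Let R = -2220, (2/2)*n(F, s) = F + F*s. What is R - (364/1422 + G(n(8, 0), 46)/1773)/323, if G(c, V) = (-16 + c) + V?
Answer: -33478827292/15080547 ≈ -2220.0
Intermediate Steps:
n(F, s) = F + F*s
G(c, V) = -16 + V + c
R - (364/1422 + G(n(8, 0), 46)/1773)/323 = -2220 - (364/1422 + (-16 + 46 + 8*(1 + 0))/1773)/323 = -2220 - (364*(1/1422) + (-16 + 46 + 8*1)*(1/1773))/323 = -2220 - (182/711 + (-16 + 46 + 8)*(1/1773))/323 = -2220 - (182/711 + 38*(1/1773))/323 = -2220 - (182/711 + 38/1773)/323 = -2220 - 12952/(46689*323) = -2220 - 1*12952/15080547 = -2220 - 12952/15080547 = -33478827292/15080547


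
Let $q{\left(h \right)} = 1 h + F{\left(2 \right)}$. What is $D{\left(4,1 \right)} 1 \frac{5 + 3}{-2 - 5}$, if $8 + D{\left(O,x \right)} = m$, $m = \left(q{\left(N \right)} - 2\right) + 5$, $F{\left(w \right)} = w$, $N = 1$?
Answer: $\frac{16}{7} \approx 2.2857$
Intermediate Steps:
$q{\left(h \right)} = 2 + h$ ($q{\left(h \right)} = 1 h + 2 = h + 2 = 2 + h$)
$m = 6$ ($m = \left(\left(2 + 1\right) - 2\right) + 5 = \left(3 - 2\right) + 5 = 1 + 5 = 6$)
$D{\left(O,x \right)} = -2$ ($D{\left(O,x \right)} = -8 + 6 = -2$)
$D{\left(4,1 \right)} 1 \frac{5 + 3}{-2 - 5} = \left(-2\right) 1 \frac{5 + 3}{-2 - 5} = - 2 \frac{8}{-7} = - 2 \cdot 8 \left(- \frac{1}{7}\right) = \left(-2\right) \left(- \frac{8}{7}\right) = \frac{16}{7}$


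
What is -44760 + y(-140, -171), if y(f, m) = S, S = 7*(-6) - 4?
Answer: -44806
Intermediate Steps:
S = -46 (S = -42 - 4 = -46)
y(f, m) = -46
-44760 + y(-140, -171) = -44760 - 46 = -44806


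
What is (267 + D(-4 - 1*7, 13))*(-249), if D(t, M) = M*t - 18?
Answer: -26394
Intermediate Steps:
D(t, M) = -18 + M*t
(267 + D(-4 - 1*7, 13))*(-249) = (267 + (-18 + 13*(-4 - 1*7)))*(-249) = (267 + (-18 + 13*(-4 - 7)))*(-249) = (267 + (-18 + 13*(-11)))*(-249) = (267 + (-18 - 143))*(-249) = (267 - 161)*(-249) = 106*(-249) = -26394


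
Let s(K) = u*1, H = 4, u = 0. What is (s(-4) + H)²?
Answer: 16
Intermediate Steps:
s(K) = 0 (s(K) = 0*1 = 0)
(s(-4) + H)² = (0 + 4)² = 4² = 16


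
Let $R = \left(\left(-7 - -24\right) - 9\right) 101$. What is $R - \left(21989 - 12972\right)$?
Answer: $-8209$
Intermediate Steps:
$R = 808$ ($R = \left(\left(-7 + 24\right) - 9\right) 101 = \left(17 - 9\right) 101 = 8 \cdot 101 = 808$)
$R - \left(21989 - 12972\right) = 808 - \left(21989 - 12972\right) = 808 - 9017 = -8209$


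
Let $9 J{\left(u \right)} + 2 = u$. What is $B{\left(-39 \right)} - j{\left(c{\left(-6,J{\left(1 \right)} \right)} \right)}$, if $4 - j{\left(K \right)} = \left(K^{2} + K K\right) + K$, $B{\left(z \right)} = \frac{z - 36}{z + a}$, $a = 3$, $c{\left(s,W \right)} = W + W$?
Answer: $- \frac{661}{324} \approx -2.0401$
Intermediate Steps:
$J{\left(u \right)} = - \frac{2}{9} + \frac{u}{9}$
$c{\left(s,W \right)} = 2 W$
$B{\left(z \right)} = \frac{-36 + z}{3 + z}$ ($B{\left(z \right)} = \frac{z - 36}{z + 3} = \frac{z - 36}{3 + z} = \frac{-36 + z}{3 + z}$)
$j{\left(K \right)} = 4 - K - 2 K^{2}$ ($j{\left(K \right)} = 4 - \left(\left(K^{2} + K K\right) + K\right) = 4 - \left(\left(K^{2} + K^{2}\right) + K\right) = 4 - \left(2 K^{2} + K\right) = 4 - \left(K + 2 K^{2}\right) = 4 - K - 2 K^{2}$)
$B{\left(-39 \right)} - j{\left(c{\left(-6,J{\left(1 \right)} \right)} \right)} = \frac{-36 - 39}{3 - 39} - \left(4 - 2 \left(- \frac{2}{9} + \frac{1}{9} \cdot 1\right) - 2 \left(2 \left(- \frac{2}{9} + \frac{1}{9} \cdot 1\right)\right)^{2}\right) = \frac{1}{-36} \left(-75\right) - \left(4 - 2 \left(- \frac{2}{9} + \frac{1}{9}\right) - 2 \left(2 \left(- \frac{2}{9} + \frac{1}{9}\right)\right)^{2}\right) = \left(- \frac{1}{36}\right) \left(-75\right) - \left(4 - 2 \left(- \frac{1}{9}\right) - 2 \left(2 \left(- \frac{1}{9}\right)\right)^{2}\right) = \frac{25}{12} - \left(4 - - \frac{2}{9} - 2 \left(- \frac{2}{9}\right)^{2}\right) = \frac{25}{12} - \left(4 + \frac{2}{9} - \frac{8}{81}\right) = \frac{25}{12} - \frac{334}{81} = - \frac{661}{324}$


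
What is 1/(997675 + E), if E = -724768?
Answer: 1/272907 ≈ 3.6643e-6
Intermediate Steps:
1/(997675 + E) = 1/(997675 - 724768) = 1/272907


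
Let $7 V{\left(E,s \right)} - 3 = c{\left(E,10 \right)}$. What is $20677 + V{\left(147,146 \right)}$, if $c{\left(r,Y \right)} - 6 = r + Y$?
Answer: $\frac{144905}{7} \approx 20701.0$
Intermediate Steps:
$c{\left(r,Y \right)} = 6 + Y + r$ ($c{\left(r,Y \right)} = 6 + \left(r + Y\right) = 6 + \left(Y + r\right) = 6 + Y + r$)
$V{\left(E,s \right)} = \frac{19}{7} + \frac{E}{7}$ ($V{\left(E,s \right)} = \frac{3}{7} + \frac{6 + 10 + E}{7} = \frac{3}{7} + \frac{16 + E}{7} = \frac{3}{7} + \left(\frac{16}{7} + \frac{E}{7}\right) = \frac{19}{7} + \frac{E}{7}$)
$20677 + V{\left(147,146 \right)} = 20677 + \left(\frac{19}{7} + \frac{1}{7} \cdot 147\right) = 20677 + \left(\frac{19}{7} + 21\right) = 20677 + \frac{166}{7} = \frac{144905}{7}$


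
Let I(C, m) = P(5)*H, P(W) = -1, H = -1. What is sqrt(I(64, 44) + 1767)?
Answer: 2*sqrt(442) ≈ 42.048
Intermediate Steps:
I(C, m) = 1 (I(C, m) = -1*(-1) = 1)
sqrt(I(64, 44) + 1767) = sqrt(1 + 1767) = sqrt(1768) = 2*sqrt(442)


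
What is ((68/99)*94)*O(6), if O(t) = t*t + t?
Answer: 89488/33 ≈ 2711.8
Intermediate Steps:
O(t) = t + t**2 (O(t) = t**2 + t = t + t**2)
((68/99)*94)*O(6) = ((68/99)*94)*(6*(1 + 6)) = ((68*(1/99))*94)*(6*7) = ((68/99)*94)*42 = (6392/99)*42 = 89488/33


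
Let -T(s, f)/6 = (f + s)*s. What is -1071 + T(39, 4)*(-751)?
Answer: 7555491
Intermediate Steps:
T(s, f) = -6*s*(f + s) (T(s, f) = -6*(f + s)*s = -6*s*(f + s))
-1071 + T(39, 4)*(-751) = -1071 - 6*39*(4 + 39)*(-751) = -1071 - 6*39*43*(-751) = -1071 - 10062*(-751) = -1071 + 7556562 = 7555491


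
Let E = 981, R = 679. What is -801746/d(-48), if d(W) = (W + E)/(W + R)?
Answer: -505901726/933 ≈ -5.4223e+5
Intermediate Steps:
d(W) = (981 + W)/(679 + W) (d(W) = (W + 981)/(W + 679) = (981 + W)/(679 + W))
-801746/d(-48) = -801746*(679 - 48)/(981 - 48) = -801746/(933/631) = -801746/((1/631)*933) = -801746/933/631 = -801746*631/933 = -505901726/933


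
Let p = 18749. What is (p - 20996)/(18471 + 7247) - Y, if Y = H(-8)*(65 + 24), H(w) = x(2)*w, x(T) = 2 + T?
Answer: 10463231/3674 ≈ 2847.9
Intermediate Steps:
H(w) = 4*w (H(w) = (2 + 2)*w = 4*w)
Y = -2848 (Y = (4*(-8))*(65 + 24) = -32*89 = -2848)
(p - 20996)/(18471 + 7247) - Y = (18749 - 20996)/(18471 + 7247) - 1*(-2848) = -2247/25718 + 2848 = -2247*1/25718 + 2848 = -321/3674 + 2848 = 10463231/3674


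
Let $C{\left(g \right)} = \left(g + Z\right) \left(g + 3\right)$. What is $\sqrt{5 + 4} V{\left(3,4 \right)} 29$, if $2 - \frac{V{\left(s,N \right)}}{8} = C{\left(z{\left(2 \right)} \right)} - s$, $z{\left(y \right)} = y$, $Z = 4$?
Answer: $-17400$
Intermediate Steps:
$C{\left(g \right)} = \left(3 + g\right) \left(4 + g\right)$ ($C{\left(g \right)} = \left(g + 4\right) \left(g + 3\right) = \left(4 + g\right) \left(3 + g\right) = \left(3 + g\right) \left(4 + g\right)$)
$V{\left(s,N \right)} = -224 + 8 s$ ($V{\left(s,N \right)} = 16 - 8 \left(\left(12 + 2^{2} + 7 \cdot 2\right) - s\right) = 16 - 8 \left(\left(12 + 4 + 14\right) - s\right) = 16 - 8 \left(30 - s\right) = 16 + \left(-240 + 8 s\right) = -224 + 8 s$)
$\sqrt{5 + 4} V{\left(3,4 \right)} 29 = \sqrt{5 + 4} \left(-224 + 8 \cdot 3\right) 29 = \sqrt{9} \left(-224 + 24\right) 29 = 3 \left(-200\right) 29 = \left(-600\right) 29 = -17400$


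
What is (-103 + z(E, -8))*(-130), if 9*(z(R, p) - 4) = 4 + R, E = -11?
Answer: 116740/9 ≈ 12971.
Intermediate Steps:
z(R, p) = 40/9 + R/9 (z(R, p) = 4 + (4 + R)/9 = 4 + (4/9 + R/9) = 40/9 + R/9)
(-103 + z(E, -8))*(-130) = (-103 + (40/9 + (1/9)*(-11)))*(-130) = (-103 + (40/9 - 11/9))*(-130) = (-103 + 29/9)*(-130) = -898/9*(-130) = 116740/9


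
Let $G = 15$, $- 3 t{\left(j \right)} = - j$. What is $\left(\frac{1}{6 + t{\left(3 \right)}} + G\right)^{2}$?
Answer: $\frac{11236}{49} \approx 229.31$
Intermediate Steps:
$t{\left(j \right)} = \frac{j}{3}$ ($t{\left(j \right)} = - \frac{\left(-1\right) j}{3} = \frac{j}{3}$)
$\left(\frac{1}{6 + t{\left(3 \right)}} + G\right)^{2} = \left(\frac{1}{6 + \frac{1}{3} \cdot 3} + 15\right)^{2} = \left(\frac{1}{6 + 1} + 15\right)^{2} = \left(\frac{1}{7} + 15\right)^{2} = \left(\frac{106}{7}\right)^{2} = \frac{11236}{49}$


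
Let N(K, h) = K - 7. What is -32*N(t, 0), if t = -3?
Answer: 320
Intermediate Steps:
N(K, h) = -7 + K
-32*N(t, 0) = -32*(-7 - 3) = -32*(-10) = 320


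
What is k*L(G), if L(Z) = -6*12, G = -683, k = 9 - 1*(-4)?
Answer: -936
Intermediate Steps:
k = 13 (k = 9 + 4 = 13)
L(Z) = -72
k*L(G) = 13*(-72) = -936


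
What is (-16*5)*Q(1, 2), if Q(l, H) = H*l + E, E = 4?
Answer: -480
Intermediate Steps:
Q(l, H) = 4 + H*l (Q(l, H) = H*l + 4 = 4 + H*l)
(-16*5)*Q(1, 2) = (-16*5)*(4 + 2*1) = -80*(4 + 2) = -80*6 = -480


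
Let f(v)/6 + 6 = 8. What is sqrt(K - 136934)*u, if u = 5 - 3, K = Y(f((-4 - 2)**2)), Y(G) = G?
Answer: 2*I*sqrt(136922) ≈ 740.06*I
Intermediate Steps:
f(v) = 12 (f(v) = -36 + 6*8 = -36 + 48 = 12)
K = 12
u = 2
sqrt(K - 136934)*u = sqrt(12 - 136934)*2 = sqrt(-136922)*2 = (I*sqrt(136922))*2 = 2*I*sqrt(136922)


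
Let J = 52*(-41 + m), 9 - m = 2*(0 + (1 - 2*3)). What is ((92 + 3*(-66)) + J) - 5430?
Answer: -6680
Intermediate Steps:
m = 19 (m = 9 - 2*(0 + (1 - 2*3)) = 9 - 2*(0 + (1 - 6)) = 9 - 2*(0 - 5) = 9 - 2*(-5) = 9 - 1*(-10) = 9 + 10 = 19)
J = -1144 (J = 52*(-41 + 19) = 52*(-22) = -1144)
((92 + 3*(-66)) + J) - 5430 = ((92 + 3*(-66)) - 1144) - 5430 = ((92 - 198) - 1144) - 5430 = (-106 - 1144) - 5430 = -1250 - 5430 = -6680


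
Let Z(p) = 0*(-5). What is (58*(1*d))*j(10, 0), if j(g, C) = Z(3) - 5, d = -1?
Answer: 290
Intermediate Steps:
Z(p) = 0
j(g, C) = -5 (j(g, C) = 0 - 5 = -5)
(58*(1*d))*j(10, 0) = (58*(1*(-1)))*(-5) = (58*(-1))*(-5) = -58*(-5) = 290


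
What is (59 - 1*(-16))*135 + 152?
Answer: 10277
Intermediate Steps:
(59 - 1*(-16))*135 + 152 = (59 + 16)*135 + 152 = 75*135 + 152 = 10125 + 152 = 10277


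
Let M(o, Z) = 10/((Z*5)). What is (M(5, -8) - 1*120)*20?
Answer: -2405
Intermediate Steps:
M(o, Z) = 2/Z (M(o, Z) = 10/((5*Z)) = 10*(1/(5*Z)) = 2/Z)
(M(5, -8) - 1*120)*20 = (2/(-8) - 1*120)*20 = (2*(-1/8) - 120)*20 = (-1/4 - 120)*20 = -481/4*20 = -2405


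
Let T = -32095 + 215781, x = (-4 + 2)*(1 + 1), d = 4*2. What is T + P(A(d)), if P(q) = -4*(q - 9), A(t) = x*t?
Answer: 183850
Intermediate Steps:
d = 8
x = -4 (x = -2*2 = -4)
A(t) = -4*t
T = 183686
P(q) = 36 - 4*q (P(q) = -4*(-9 + q) = 36 - 4*q)
T + P(A(d)) = 183686 + (36 - (-16)*8) = 183686 + (36 - 4*(-32)) = 183686 + (36 + 128) = 183686 + 164 = 183850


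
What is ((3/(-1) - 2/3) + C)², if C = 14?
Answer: 961/9 ≈ 106.78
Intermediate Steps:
((3/(-1) - 2/3) + C)² = ((3/(-1) - 2/3) + 14)² = ((3*(-1) - 2*⅓) + 14)² = ((-3 - ⅔) + 14)² = (-11/3 + 14)² = (31/3)² = 961/9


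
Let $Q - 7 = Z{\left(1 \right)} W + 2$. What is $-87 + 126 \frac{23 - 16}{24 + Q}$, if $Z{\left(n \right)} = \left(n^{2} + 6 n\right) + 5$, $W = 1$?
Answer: $- \frac{337}{5} \approx -67.4$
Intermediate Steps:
$Z{\left(n \right)} = 5 + n^{2} + 6 n$
$Q = 21$ ($Q = 7 + \left(\left(5 + 1^{2} + 6 \cdot 1\right) 1 + 2\right) = 7 + \left(\left(5 + 1 + 6\right) 1 + 2\right) = 7 + \left(12 \cdot 1 + 2\right) = 7 + \left(12 + 2\right) = 7 + 14 = 21$)
$-87 + 126 \frac{23 - 16}{24 + Q} = -87 + 126 \frac{23 - 16}{24 + 21} = -87 + 126 \cdot \frac{7}{45} = -87 + \frac{98}{5} = - \frac{337}{5}$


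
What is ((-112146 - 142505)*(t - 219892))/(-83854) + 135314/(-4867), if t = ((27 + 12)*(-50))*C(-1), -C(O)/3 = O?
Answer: -139896457583285/204058709 ≈ -6.8557e+5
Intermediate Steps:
C(O) = -3*O
t = -5850 (t = ((27 + 12)*(-50))*(-3*(-1)) = (39*(-50))*3 = -1950*3 = -5850)
((-112146 - 142505)*(t - 219892))/(-83854) + 135314/(-4867) = ((-112146 - 142505)*(-5850 - 219892))/(-83854) + 135314/(-4867) = -254651*(-225742)*(-1/83854) + 135314*(-1/4867) = 57485426042*(-1/83854) - 135314/4867 = -28742713021/41927 - 135314/4867 = -139896457583285/204058709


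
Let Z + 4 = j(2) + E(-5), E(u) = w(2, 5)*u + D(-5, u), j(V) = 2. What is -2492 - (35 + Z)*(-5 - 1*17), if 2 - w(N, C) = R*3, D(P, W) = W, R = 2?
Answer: -1436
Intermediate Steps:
w(N, C) = -4 (w(N, C) = 2 - 2*3 = 2 - 1*6 = 2 - 6 = -4)
E(u) = -3*u (E(u) = -4*u + u = -3*u)
Z = 13 (Z = -4 + (2 - 3*(-5)) = -4 + (2 + 15) = -4 + 17 = 13)
-2492 - (35 + Z)*(-5 - 1*17) = -2492 - (35 + 13)*(-5 - 1*17) = -2492 - 48*(-5 - 17) = -2492 - 48*(-22) = -2492 - 1*(-1056) = -2492 + 1056 = -1436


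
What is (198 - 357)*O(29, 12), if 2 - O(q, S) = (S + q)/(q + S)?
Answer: -159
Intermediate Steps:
O(q, S) = 1 (O(q, S) = 2 - (S + q)/(q + S) = 2 - (S + q)/(S + q) = 2 - 1*1 = 2 - 1 = 1)
(198 - 357)*O(29, 12) = (198 - 357)*1 = -159*1 = -159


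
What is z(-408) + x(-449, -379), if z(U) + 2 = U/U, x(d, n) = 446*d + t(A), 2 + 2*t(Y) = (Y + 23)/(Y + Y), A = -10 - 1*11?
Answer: -8410753/42 ≈ -2.0026e+5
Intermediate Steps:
A = -21 (A = -10 - 11 = -21)
t(Y) = -1 + (23 + Y)/(4*Y) (t(Y) = -1 + ((Y + 23)/(Y + Y))/2 = -1 + ((23 + Y)/((2*Y)))/2 = -1 + ((23 + Y)*(1/(2*Y)))/2 = -1 + ((23 + Y)/(2*Y))/2 = -1 + (23 + Y)/(4*Y))
x(d, n) = -43/42 + 446*d (x(d, n) = 446*d + (¼)*(23 - 3*(-21))/(-21) = 446*d + (¼)*(-1/21)*(23 + 63) = 446*d + (¼)*(-1/21)*86 = 446*d - 43/42 = -43/42 + 446*d)
z(U) = -1 (z(U) = -2 + U/U = -2 + 1 = -1)
z(-408) + x(-449, -379) = -1 + (-43/42 + 446*(-449)) = -1 + (-43/42 - 200254) = -1 - 8410711/42 = -8410753/42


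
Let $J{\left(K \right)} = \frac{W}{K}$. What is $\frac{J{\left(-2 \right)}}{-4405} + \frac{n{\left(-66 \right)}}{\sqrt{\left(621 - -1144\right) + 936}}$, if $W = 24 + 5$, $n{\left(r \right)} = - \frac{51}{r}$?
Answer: $\frac{29}{8810} + \frac{17 \sqrt{2701}}{59422} \approx 0.01816$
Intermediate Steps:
$W = 29$
$J{\left(K \right)} = \frac{29}{K}$
$\frac{J{\left(-2 \right)}}{-4405} + \frac{n{\left(-66 \right)}}{\sqrt{\left(621 - -1144\right) + 936}} = \frac{29 \frac{1}{-2}}{-4405} + \frac{\left(-51\right) \frac{1}{-66}}{\sqrt{\left(621 - -1144\right) + 936}} = 29 \left(- \frac{1}{2}\right) \left(- \frac{1}{4405}\right) + \frac{\left(-51\right) \left(- \frac{1}{66}\right)}{\sqrt{\left(621 + 1144\right) + 936}} = \left(- \frac{29}{2}\right) \left(- \frac{1}{4405}\right) + \frac{17}{22 \sqrt{1765 + 936}} = \frac{29}{8810} + \frac{17}{22 \sqrt{2701}} = \frac{29}{8810} + \frac{17 \frac{\sqrt{2701}}{2701}}{22} = \frac{29}{8810} + \frac{17 \sqrt{2701}}{59422}$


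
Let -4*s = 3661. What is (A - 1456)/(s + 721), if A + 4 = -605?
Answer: 1180/111 ≈ 10.631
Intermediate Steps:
s = -3661/4 (s = -¼*3661 = -3661/4 ≈ -915.25)
A = -609 (A = -4 - 605 = -609)
(A - 1456)/(s + 721) = (-609 - 1456)/(-3661/4 + 721) = -2065/(-777/4) = -2065*(-4/777) = 1180/111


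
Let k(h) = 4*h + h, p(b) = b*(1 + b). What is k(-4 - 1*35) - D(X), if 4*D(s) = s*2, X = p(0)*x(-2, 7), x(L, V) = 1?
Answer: -195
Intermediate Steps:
X = 0 (X = (0*(1 + 0))*1 = (0*1)*1 = 0*1 = 0)
D(s) = s/2 (D(s) = (s*2)/4 = (2*s)/4 = s/2)
k(h) = 5*h
k(-4 - 1*35) - D(X) = 5*(-4 - 1*35) - 0/2 = 5*(-4 - 35) - 1*0 = 5*(-39) + 0 = -195 + 0 = -195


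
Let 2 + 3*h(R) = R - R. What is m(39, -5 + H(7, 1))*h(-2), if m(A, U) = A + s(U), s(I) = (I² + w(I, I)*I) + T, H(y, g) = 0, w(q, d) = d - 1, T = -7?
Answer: -58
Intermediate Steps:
w(q, d) = -1 + d
s(I) = -7 + I² + I*(-1 + I) (s(I) = (I² + (-1 + I)*I) - 7 = (I² + I*(-1 + I)) - 7 = -7 + I² + I*(-1 + I))
m(A, U) = -7 + A - U + 2*U² (m(A, U) = A + (-7 - U + 2*U²) = -7 + A - U + 2*U²)
h(R) = -⅔ (h(R) = -⅔ + (R - R)/3 = -⅔ + (⅓)*0 = -⅔ + 0 = -⅔)
m(39, -5 + H(7, 1))*h(-2) = (-7 + 39 - (-5 + 0) + 2*(-5 + 0)²)*(-⅔) = (-7 + 39 - 1*(-5) + 2*(-5)²)*(-⅔) = (-7 + 39 + 5 + 2*25)*(-⅔) = (-7 + 39 + 5 + 50)*(-⅔) = 87*(-⅔) = -58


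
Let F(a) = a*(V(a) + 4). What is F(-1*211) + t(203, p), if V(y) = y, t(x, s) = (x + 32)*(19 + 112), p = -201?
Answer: 74462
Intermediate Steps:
t(x, s) = 4192 + 131*x (t(x, s) = (32 + x)*131 = 4192 + 131*x)
F(a) = a*(4 + a) (F(a) = a*(a + 4) = a*(4 + a))
F(-1*211) + t(203, p) = (-1*211)*(4 - 1*211) + (4192 + 131*203) = -211*(4 - 211) + (4192 + 26593) = -211*(-207) + 30785 = 43677 + 30785 = 74462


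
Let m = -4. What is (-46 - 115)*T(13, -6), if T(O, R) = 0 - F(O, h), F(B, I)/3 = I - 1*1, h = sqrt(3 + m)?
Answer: -483 + 483*I ≈ -483.0 + 483.0*I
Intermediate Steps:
h = I (h = sqrt(3 - 4) = sqrt(-1) = I ≈ 1.0*I)
F(B, I) = -3 + 3*I (F(B, I) = 3*(I - 1*1) = 3*(I - 1) = 3*(-1 + I) = -3 + 3*I)
T(O, R) = 3 - 3*I (T(O, R) = 0 - (-3 + 3*I) = 0 + (3 - 3*I) = 3 - 3*I)
(-46 - 115)*T(13, -6) = (-46 - 115)*(3 - 3*I) = -161*(3 - 3*I) = -483 + 483*I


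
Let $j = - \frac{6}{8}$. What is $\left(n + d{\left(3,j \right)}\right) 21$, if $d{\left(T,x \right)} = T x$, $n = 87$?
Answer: $\frac{7119}{4} \approx 1779.8$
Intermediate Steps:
$j = - \frac{3}{4}$ ($j = \left(-6\right) \frac{1}{8} = - \frac{3}{4} \approx -0.75$)
$\left(n + d{\left(3,j \right)}\right) 21 = \left(87 + 3 \left(- \frac{3}{4}\right)\right) 21 = \left(87 - \frac{9}{4}\right) 21 = \frac{339}{4} \cdot 21 = \frac{7119}{4}$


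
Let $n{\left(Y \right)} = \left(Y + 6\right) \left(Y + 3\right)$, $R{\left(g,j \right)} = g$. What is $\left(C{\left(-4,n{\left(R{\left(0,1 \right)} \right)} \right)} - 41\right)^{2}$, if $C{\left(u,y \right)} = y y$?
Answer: $80089$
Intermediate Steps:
$n{\left(Y \right)} = \left(3 + Y\right) \left(6 + Y\right)$ ($n{\left(Y \right)} = \left(6 + Y\right) \left(3 + Y\right) = \left(3 + Y\right) \left(6 + Y\right)$)
$C{\left(u,y \right)} = y^{2}$
$\left(C{\left(-4,n{\left(R{\left(0,1 \right)} \right)} \right)} - 41\right)^{2} = \left(\left(18 + 0^{2} + 9 \cdot 0\right)^{2} - 41\right)^{2} = \left(\left(18 + 0 + 0\right)^{2} - 41\right)^{2} = \left(18^{2} - 41\right)^{2} = \left(324 - 41\right)^{2} = 283^{2} = 80089$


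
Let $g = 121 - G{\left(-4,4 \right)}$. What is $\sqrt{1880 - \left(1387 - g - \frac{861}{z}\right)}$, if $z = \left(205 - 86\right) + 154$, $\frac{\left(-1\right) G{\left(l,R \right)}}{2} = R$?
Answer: $\frac{3 \sqrt{11739}}{13} \approx 25.003$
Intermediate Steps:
$G{\left(l,R \right)} = - 2 R$
$z = 273$ ($z = \left(205 - 86\right) + 154 = 119 + 154 = 273$)
$g = 129$ ($g = 121 - \left(-2\right) 4 = 121 - -8 = 121 + 8 = 129$)
$\sqrt{1880 - \left(1387 - g - \frac{861}{z}\right)} = \sqrt{1880 + \left(\left(\frac{861}{273} - 1600\right) + \left(\left(226 - 13\right) + 129\right)\right)} = \sqrt{1880 + \left(\left(861 \cdot \frac{1}{273} - 1600\right) + \left(\left(226 - 13\right) + 129\right)\right)} = \sqrt{1880 + \left(\left(\frac{41}{13} - 1600\right) + \left(213 + 129\right)\right)} = \sqrt{1880 + \left(- \frac{20759}{13} + 342\right)} = \sqrt{1880 - \frac{16313}{13}} = \sqrt{\frac{8127}{13}} = \frac{3 \sqrt{11739}}{13}$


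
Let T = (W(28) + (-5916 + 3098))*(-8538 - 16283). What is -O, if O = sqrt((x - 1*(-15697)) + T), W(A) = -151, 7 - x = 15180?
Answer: -sqrt(73694073) ≈ -8584.5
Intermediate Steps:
x = -15173 (x = 7 - 1*15180 = 7 - 15180 = -15173)
T = 73693549 (T = (-151 + (-5916 + 3098))*(-8538 - 16283) = (-151 - 2818)*(-24821) = -2969*(-24821) = 73693549)
O = sqrt(73694073) (O = sqrt((-15173 - 1*(-15697)) + 73693549) = sqrt((-15173 + 15697) + 73693549) = sqrt(524 + 73693549) = sqrt(73694073) ≈ 8584.5)
-O = -sqrt(73694073)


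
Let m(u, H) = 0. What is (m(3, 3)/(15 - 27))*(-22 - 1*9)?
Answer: 0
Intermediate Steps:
(m(3, 3)/(15 - 27))*(-22 - 1*9) = (0/(15 - 27))*(-22 - 1*9) = (0/(-12))*(-22 - 9) = (0*(-1/12))*(-31) = 0*(-31) = 0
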